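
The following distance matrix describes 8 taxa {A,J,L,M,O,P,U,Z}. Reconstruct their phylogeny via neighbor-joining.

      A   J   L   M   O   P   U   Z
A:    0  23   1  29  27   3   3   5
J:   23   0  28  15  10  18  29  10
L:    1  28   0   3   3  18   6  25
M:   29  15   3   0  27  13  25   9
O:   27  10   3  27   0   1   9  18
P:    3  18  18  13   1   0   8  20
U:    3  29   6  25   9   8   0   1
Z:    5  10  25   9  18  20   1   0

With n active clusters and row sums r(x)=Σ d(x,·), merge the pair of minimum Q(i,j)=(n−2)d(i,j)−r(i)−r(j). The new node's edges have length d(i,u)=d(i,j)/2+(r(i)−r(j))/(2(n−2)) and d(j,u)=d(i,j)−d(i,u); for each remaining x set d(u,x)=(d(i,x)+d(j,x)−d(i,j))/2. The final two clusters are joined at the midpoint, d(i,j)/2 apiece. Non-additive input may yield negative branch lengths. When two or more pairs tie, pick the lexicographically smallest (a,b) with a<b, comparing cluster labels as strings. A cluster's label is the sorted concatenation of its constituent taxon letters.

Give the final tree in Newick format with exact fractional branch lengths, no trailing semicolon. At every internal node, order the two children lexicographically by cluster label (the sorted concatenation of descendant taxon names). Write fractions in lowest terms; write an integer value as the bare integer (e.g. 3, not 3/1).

(((A:11/8,(((J:163/20,O:37/20):111/32,P:33/32):51/16,(L:-19/12,M:55/12):119/16):75/16):17/8,U:-5/8):13/16,Z:13/16)

1. join L+M (d=3, Q=-187) ⇒ LM; edges |L|=-19/12, |M|=55/12
  updated: d(A,LM)=27/2, d(J,LM)=20, d(LM,O)=27/2, d(LM,P)=14, d(LM,U)=14, d(LM,Z)=31/2
2. join J+O (d=10, Q=-277/2) ⇒ JO; edges |J|=163/20, |O|=37/20
  updated: d(A,JO)=20, d(JO,LM)=47/4, d(JO,P)=9/2, d(JO,U)=14, d(JO,Z)=9
3. join JO+P (d=9/2, Q=-363/4) ⇒ JOP; edges |JO|=111/32, |P|=33/32
  updated: d(A,JOP)=37/4, d(JOP,LM)=85/8, d(JOP,U)=35/4, d(JOP,Z)=49/4
4. join JOP+LM (d=85/8, Q=-501/8) ⇒ JLMOP; edges |JOP|=51/16, |LM|=119/16
  updated: d(A,JLMOP)=97/16, d(JLMOP,U)=97/16, d(JLMOP,Z)=137/16
5. join A+JLMOP (d=97/16, Q=-181/8) ⇒ AJLMOP; edges |A|=11/8, |JLMOP|=75/16
  updated: d(AJLMOP,U)=3/2, d(AJLMOP,Z)=15/4
6. join AJLMOP+U (d=3/2, Q=-25/4) ⇒ AJLMOPU; edges |AJLMOP|=17/8, |U|=-5/8
  updated: d(AJLMOPU,Z)=13/8
7. join AJLMOPU+Z (d=13/8) ⇒ AJLMOPUZ; edges |AJLMOPU|=13/16, |Z|=13/16
final tree: (((A:11/8,(((J:163/20,O:37/20):111/32,P:33/32):51/16,(L:-19/12,M:55/12):119/16):75/16):17/8,U:-5/8):13/16,Z:13/16)
total length: 597/16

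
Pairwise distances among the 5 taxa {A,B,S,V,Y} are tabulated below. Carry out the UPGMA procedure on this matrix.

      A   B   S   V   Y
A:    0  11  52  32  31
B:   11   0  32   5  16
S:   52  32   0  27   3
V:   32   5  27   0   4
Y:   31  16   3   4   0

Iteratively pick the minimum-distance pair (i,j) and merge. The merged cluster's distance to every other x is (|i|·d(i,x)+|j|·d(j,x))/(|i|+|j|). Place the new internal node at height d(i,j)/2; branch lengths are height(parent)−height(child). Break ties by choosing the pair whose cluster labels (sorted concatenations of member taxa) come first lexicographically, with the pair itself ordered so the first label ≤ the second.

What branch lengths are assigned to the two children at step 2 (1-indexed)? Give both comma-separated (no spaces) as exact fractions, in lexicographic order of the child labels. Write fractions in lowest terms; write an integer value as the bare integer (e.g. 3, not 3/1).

step 1: merge (S,Y) at d=3; branch lengths S→3/2, Y→3/2; new cluster SY
  updated: d(A,SY)=83/2, d(B,SY)=24, d(SY,V)=31/2
step 2: merge (B,V) at d=5; branch lengths B→5/2, V→5/2; new cluster BV
  updated: d(A,BV)=43/2, d(BV,SY)=79/4
step 3: merge (BV,SY) at d=79/4; branch lengths BV→59/8, SY→67/8; new cluster BSVY
  updated: d(A,BSVY)=63/2
step 4: merge (A,BSVY) at d=63/2; branch lengths A→63/4, BSVY→47/8; new cluster ABSVY
final tree: (A:63/4,((B:5/2,V:5/2):59/8,(S:3/2,Y:3/2):67/8):47/8)
total length: 363/8

5/2,5/2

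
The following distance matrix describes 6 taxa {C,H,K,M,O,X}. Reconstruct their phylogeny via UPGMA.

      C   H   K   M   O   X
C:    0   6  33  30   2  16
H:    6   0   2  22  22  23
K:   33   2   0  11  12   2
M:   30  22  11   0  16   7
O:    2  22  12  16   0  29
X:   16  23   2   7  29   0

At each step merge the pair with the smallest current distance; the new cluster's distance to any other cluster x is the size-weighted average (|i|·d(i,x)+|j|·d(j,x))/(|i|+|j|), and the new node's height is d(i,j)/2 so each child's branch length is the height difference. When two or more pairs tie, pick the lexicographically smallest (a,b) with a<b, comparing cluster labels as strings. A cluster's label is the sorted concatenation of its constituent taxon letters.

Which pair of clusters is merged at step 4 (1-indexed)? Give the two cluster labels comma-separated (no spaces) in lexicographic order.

HK,MX

1. join C+O (d=2) ⇒ CO; edges |C|=1, |O|=1
  updated: d(CO,H)=14, d(CO,K)=45/2, d(CO,M)=23, d(CO,X)=45/2
2. join H+K (d=2) ⇒ HK; edges |H|=1, |K|=1
  updated: d(CO,HK)=73/4, d(HK,M)=33/2, d(HK,X)=25/2
3. join M+X (d=7) ⇒ MX; edges |M|=7/2, |X|=7/2
  updated: d(CO,MX)=91/4, d(HK,MX)=29/2
4. join HK+MX (d=29/2) ⇒ HKMX; edges |HK|=25/4, |MX|=15/4
  updated: d(CO,HKMX)=41/2
5. join CO+HKMX (d=41/2) ⇒ CHKMOX; edges |CO|=37/4, |HKMX|=3
final tree: ((C:1,O:1):37/4,((H:1,K:1):25/4,(M:7/2,X:7/2):15/4):3)
total length: 133/4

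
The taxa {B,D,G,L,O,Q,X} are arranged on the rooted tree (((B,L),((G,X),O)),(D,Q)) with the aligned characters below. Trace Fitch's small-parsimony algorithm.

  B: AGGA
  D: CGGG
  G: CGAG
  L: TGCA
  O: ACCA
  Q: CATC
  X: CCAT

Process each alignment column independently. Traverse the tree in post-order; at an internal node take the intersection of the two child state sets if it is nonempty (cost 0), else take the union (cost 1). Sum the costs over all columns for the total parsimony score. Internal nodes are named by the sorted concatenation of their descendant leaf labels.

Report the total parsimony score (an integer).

[col 0] BL: children B:{A}, L:{T} ∪→ {A,T}; cost 1
[col 0] GX: children G:{C}, X:{C} ∩→ {C}; cost 0
[col 0] GOX: children GX:{C}, O:{A} ∪→ {A,C}; cost 1
[col 0] BGLOX: children BL:{A,T}, GOX:{A,C} ∩→ {A}; cost 0
[col 0] DQ: children D:{C}, Q:{C} ∩→ {C}; cost 0
[col 0] BDGLOQX: children BGLOX:{A}, DQ:{C} ∪→ {A,C}; cost 1
[col 1] BL: children B:{G}, L:{G} ∩→ {G}; cost 0
[col 1] GX: children G:{G}, X:{C} ∪→ {C,G}; cost 1
[col 1] GOX: children GX:{C,G}, O:{C} ∩→ {C}; cost 0
[col 1] BGLOX: children BL:{G}, GOX:{C} ∪→ {C,G}; cost 1
[col 1] DQ: children D:{G}, Q:{A} ∪→ {A,G}; cost 1
[col 1] BDGLOQX: children BGLOX:{C,G}, DQ:{A,G} ∩→ {G}; cost 0
[col 2] BL: children B:{G}, L:{C} ∪→ {C,G}; cost 1
[col 2] GX: children G:{A}, X:{A} ∩→ {A}; cost 0
[col 2] GOX: children GX:{A}, O:{C} ∪→ {A,C}; cost 1
[col 2] BGLOX: children BL:{C,G}, GOX:{A,C} ∩→ {C}; cost 0
[col 2] DQ: children D:{G}, Q:{T} ∪→ {G,T}; cost 1
[col 2] BDGLOQX: children BGLOX:{C}, DQ:{G,T} ∪→ {C,G,T}; cost 1
[col 3] BL: children B:{A}, L:{A} ∩→ {A}; cost 0
[col 3] GX: children G:{G}, X:{T} ∪→ {G,T}; cost 1
[col 3] GOX: children GX:{G,T}, O:{A} ∪→ {A,G,T}; cost 1
[col 3] BGLOX: children BL:{A}, GOX:{A,G,T} ∩→ {A}; cost 0
[col 3] DQ: children D:{G}, Q:{C} ∪→ {C,G}; cost 1
[col 3] BDGLOQX: children BGLOX:{A}, DQ:{C,G} ∪→ {A,C,G}; cost 1
per-site changes: [3, 3, 4, 4]; total = 14

14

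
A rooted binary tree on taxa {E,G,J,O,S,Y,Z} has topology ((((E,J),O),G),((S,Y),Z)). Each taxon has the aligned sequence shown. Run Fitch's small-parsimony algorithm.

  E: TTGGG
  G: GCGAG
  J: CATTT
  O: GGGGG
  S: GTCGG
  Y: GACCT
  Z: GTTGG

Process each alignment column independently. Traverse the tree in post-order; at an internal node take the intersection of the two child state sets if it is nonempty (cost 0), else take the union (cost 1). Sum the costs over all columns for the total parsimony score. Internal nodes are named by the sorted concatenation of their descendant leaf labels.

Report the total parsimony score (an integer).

[col 0] EJ: children E:{T}, J:{C} ∪→ {C,T}; cost 1
[col 0] EJO: children EJ:{C,T}, O:{G} ∪→ {C,G,T}; cost 1
[col 0] EGJO: children EJO:{C,G,T}, G:{G} ∩→ {G}; cost 0
[col 0] SY: children S:{G}, Y:{G} ∩→ {G}; cost 0
[col 0] SYZ: children SY:{G}, Z:{G} ∩→ {G}; cost 0
[col 0] EGJOSYZ: children EGJO:{G}, SYZ:{G} ∩→ {G}; cost 0
[col 1] EJ: children E:{T}, J:{A} ∪→ {A,T}; cost 1
[col 1] EJO: children EJ:{A,T}, O:{G} ∪→ {A,G,T}; cost 1
[col 1] EGJO: children EJO:{A,G,T}, G:{C} ∪→ {A,C,G,T}; cost 1
[col 1] SY: children S:{T}, Y:{A} ∪→ {A,T}; cost 1
[col 1] SYZ: children SY:{A,T}, Z:{T} ∩→ {T}; cost 0
[col 1] EGJOSYZ: children EGJO:{A,C,G,T}, SYZ:{T} ∩→ {T}; cost 0
[col 2] EJ: children E:{G}, J:{T} ∪→ {G,T}; cost 1
[col 2] EJO: children EJ:{G,T}, O:{G} ∩→ {G}; cost 0
[col 2] EGJO: children EJO:{G}, G:{G} ∩→ {G}; cost 0
[col 2] SY: children S:{C}, Y:{C} ∩→ {C}; cost 0
[col 2] SYZ: children SY:{C}, Z:{T} ∪→ {C,T}; cost 1
[col 2] EGJOSYZ: children EGJO:{G}, SYZ:{C,T} ∪→ {C,G,T}; cost 1
[col 3] EJ: children E:{G}, J:{T} ∪→ {G,T}; cost 1
[col 3] EJO: children EJ:{G,T}, O:{G} ∩→ {G}; cost 0
[col 3] EGJO: children EJO:{G}, G:{A} ∪→ {A,G}; cost 1
[col 3] SY: children S:{G}, Y:{C} ∪→ {C,G}; cost 1
[col 3] SYZ: children SY:{C,G}, Z:{G} ∩→ {G}; cost 0
[col 3] EGJOSYZ: children EGJO:{A,G}, SYZ:{G} ∩→ {G}; cost 0
[col 4] EJ: children E:{G}, J:{T} ∪→ {G,T}; cost 1
[col 4] EJO: children EJ:{G,T}, O:{G} ∩→ {G}; cost 0
[col 4] EGJO: children EJO:{G}, G:{G} ∩→ {G}; cost 0
[col 4] SY: children S:{G}, Y:{T} ∪→ {G,T}; cost 1
[col 4] SYZ: children SY:{G,T}, Z:{G} ∩→ {G}; cost 0
[col 4] EGJOSYZ: children EGJO:{G}, SYZ:{G} ∩→ {G}; cost 0
per-site changes: [2, 4, 3, 3, 2]; total = 14

14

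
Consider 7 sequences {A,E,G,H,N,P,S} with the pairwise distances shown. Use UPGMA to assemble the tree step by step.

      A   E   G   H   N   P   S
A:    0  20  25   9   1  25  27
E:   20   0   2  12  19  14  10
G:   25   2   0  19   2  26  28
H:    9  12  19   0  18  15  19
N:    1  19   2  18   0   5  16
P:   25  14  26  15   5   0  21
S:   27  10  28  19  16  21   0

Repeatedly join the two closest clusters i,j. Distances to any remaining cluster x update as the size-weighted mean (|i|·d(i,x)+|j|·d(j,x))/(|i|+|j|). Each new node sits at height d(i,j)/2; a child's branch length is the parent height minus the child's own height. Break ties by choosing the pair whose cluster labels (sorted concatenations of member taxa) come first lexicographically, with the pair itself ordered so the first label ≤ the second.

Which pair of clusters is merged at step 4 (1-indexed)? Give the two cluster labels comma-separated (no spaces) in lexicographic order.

step 1: merge (A,N) at d=1; branch lengths A→1/2, N→1/2; new cluster AN
  updated: d(AN,E)=39/2, d(AN,G)=27/2, d(AN,H)=27/2, d(AN,P)=15, d(AN,S)=43/2
step 2: merge (E,G) at d=2; branch lengths E→1, G→1; new cluster EG
  updated: d(AN,EG)=33/2, d(EG,H)=31/2, d(EG,P)=20, d(EG,S)=19
step 3: merge (AN,H) at d=27/2; branch lengths AN→25/4, H→27/4; new cluster AHN
  updated: d(AHN,EG)=97/6, d(AHN,P)=15, d(AHN,S)=62/3
step 4: merge (AHN,P) at d=15; branch lengths AHN→3/4, P→15/2; new cluster AHNP
  updated: d(AHNP,EG)=137/8, d(AHNP,S)=83/4
step 5: merge (AHNP,EG) at d=137/8; branch lengths AHNP→17/16, EG→121/16; new cluster AEGHNP
  updated: d(AEGHNP,S)=121/6
step 6: merge (AEGHNP,S) at d=121/6; branch lengths AEGHNP→73/48, S→121/12; new cluster AEGHNPS
final tree: (((((A:1/2,N:1/2):25/4,H:27/4):3/4,P:15/2):17/16,(E:1,G:1):121/16):73/48,S:121/12)
total length: 2135/48

AHN,P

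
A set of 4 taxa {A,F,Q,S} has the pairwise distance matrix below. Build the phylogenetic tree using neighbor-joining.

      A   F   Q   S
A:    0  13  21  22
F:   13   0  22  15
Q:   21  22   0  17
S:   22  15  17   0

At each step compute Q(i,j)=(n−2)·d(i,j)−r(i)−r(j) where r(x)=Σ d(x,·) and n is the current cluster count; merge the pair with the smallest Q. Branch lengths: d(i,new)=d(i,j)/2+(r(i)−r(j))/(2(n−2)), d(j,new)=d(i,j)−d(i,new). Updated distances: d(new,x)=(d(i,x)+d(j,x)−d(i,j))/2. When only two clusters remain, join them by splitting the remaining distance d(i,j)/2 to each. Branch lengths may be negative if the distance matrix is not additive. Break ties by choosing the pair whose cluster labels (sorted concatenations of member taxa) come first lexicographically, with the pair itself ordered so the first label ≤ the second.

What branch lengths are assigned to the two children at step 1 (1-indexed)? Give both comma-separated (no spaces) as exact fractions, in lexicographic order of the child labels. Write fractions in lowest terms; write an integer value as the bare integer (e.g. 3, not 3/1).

1. join A+F (d=13, Q=-80) ⇒ AF; edges |A|=8, |F|=5
  updated: d(AF,Q)=15, d(AF,S)=12
2. join AF+Q (d=15, Q=-44) ⇒ AFQ; edges |AF|=5, |Q|=10
  updated: d(AFQ,S)=7
3. join AFQ+S (d=7) ⇒ AFQS; edges |AFQ|=7/2, |S|=7/2
final tree: (((A:8,F:5):5,Q:10):7/2,S:7/2)
total length: 35

8,5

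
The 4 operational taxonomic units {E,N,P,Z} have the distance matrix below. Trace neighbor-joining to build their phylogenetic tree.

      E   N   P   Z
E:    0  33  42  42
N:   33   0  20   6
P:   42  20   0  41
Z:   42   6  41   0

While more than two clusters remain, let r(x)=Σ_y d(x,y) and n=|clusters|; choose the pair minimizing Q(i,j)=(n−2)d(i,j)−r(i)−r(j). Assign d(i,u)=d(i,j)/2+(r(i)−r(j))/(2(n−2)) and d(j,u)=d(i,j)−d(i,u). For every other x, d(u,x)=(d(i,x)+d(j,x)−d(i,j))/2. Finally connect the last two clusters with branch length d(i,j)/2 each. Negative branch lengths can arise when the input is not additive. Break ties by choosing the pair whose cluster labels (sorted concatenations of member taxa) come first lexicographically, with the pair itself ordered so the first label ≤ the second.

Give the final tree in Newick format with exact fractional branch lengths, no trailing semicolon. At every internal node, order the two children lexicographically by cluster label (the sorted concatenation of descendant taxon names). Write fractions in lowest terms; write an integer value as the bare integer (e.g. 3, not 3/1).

(((E:49/2,P:35/2):10,N:-9/2):21/4,Z:21/4)

step 1: merge (E,P) at d=42, Q=-136; branch lengths E→49/2, P→35/2; new cluster EP
  updated: d(EP,N)=11/2, d(EP,Z)=41/2
step 2: merge (EP,N) at d=11/2, Q=-32; branch lengths EP→10, N→-9/2; new cluster ENP
  updated: d(ENP,Z)=21/2
step 3: merge (ENP,Z) at d=21/2; branch lengths ENP→21/4, Z→21/4; new cluster ENPZ
final tree: (((E:49/2,P:35/2):10,N:-9/2):21/4,Z:21/4)
total length: 58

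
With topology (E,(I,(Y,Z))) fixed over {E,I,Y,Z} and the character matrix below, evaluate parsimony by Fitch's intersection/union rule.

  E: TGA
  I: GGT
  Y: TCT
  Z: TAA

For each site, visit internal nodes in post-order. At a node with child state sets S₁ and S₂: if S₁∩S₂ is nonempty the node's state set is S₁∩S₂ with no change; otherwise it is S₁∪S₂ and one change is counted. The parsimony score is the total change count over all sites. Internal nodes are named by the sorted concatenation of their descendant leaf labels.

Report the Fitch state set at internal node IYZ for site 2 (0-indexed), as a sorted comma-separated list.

T

[col 0] YZ: children Y:{T}, Z:{T} ∩→ {T}; cost 0
[col 0] IYZ: children I:{G}, YZ:{T} ∪→ {G,T}; cost 1
[col 0] EIYZ: children E:{T}, IYZ:{G,T} ∩→ {T}; cost 0
[col 1] YZ: children Y:{C}, Z:{A} ∪→ {A,C}; cost 1
[col 1] IYZ: children I:{G}, YZ:{A,C} ∪→ {A,C,G}; cost 1
[col 1] EIYZ: children E:{G}, IYZ:{A,C,G} ∩→ {G}; cost 0
[col 2] YZ: children Y:{T}, Z:{A} ∪→ {A,T}; cost 1
[col 2] IYZ: children I:{T}, YZ:{A,T} ∩→ {T}; cost 0
[col 2] EIYZ: children E:{A}, IYZ:{T} ∪→ {A,T}; cost 1
per-site changes: [1, 2, 2]; total = 5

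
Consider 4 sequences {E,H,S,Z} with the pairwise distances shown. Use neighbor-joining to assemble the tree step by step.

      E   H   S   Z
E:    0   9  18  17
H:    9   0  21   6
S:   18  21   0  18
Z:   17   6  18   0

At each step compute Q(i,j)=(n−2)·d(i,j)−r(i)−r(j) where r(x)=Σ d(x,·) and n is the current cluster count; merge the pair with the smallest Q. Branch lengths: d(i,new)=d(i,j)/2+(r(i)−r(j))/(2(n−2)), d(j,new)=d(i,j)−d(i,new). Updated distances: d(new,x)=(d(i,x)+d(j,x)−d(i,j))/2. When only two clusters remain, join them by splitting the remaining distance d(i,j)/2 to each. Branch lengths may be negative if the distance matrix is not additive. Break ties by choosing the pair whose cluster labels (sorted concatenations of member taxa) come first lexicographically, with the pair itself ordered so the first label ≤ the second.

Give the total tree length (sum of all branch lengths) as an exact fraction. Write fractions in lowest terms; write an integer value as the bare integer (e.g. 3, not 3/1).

iteration 1: select E,S (d=18, Q=-65); attach at lengths (23/4, 49/4); label the merged cluster ES
  updated: d(ES,H)=6, d(ES,Z)=17/2
iteration 2: select ES,H (d=6, Q=-41/2); attach at lengths (17/4, 7/4); label the merged cluster EHS
  updated: d(EHS,Z)=17/4
iteration 3: select EHS,Z (d=17/4); attach at lengths (17/8, 17/8); label the merged cluster EHSZ
final tree: (((E:23/4,S:49/4):17/4,H:7/4):17/8,Z:17/8)
total length: 113/4

113/4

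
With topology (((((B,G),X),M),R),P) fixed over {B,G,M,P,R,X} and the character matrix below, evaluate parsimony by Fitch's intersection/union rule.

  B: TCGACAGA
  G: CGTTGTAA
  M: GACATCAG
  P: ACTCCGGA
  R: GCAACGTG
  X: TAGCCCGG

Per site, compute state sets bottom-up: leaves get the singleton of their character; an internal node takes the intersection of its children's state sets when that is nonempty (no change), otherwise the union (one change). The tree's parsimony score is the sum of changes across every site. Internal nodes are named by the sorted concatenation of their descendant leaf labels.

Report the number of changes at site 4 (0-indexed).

2

site 0, node BG: B={T} ∪ G={C} → {C,T} (+1)
site 0, node BGX: BG={C,T} ∩ X={T} → {T} (+0)
site 0, node BGMX: BGX={T} ∪ M={G} → {G,T} (+1)
site 0, node BGMRX: BGMX={G,T} ∩ R={G} → {G} (+0)
site 0, node BGMPRX: BGMRX={G} ∪ P={A} → {A,G} (+1)
site 1, node BG: B={C} ∪ G={G} → {C,G} (+1)
site 1, node BGX: BG={C,G} ∪ X={A} → {A,C,G} (+1)
site 1, node BGMX: BGX={A,C,G} ∩ M={A} → {A} (+0)
site 1, node BGMRX: BGMX={A} ∪ R={C} → {A,C} (+1)
site 1, node BGMPRX: BGMRX={A,C} ∩ P={C} → {C} (+0)
site 2, node BG: B={G} ∪ G={T} → {G,T} (+1)
site 2, node BGX: BG={G,T} ∩ X={G} → {G} (+0)
site 2, node BGMX: BGX={G} ∪ M={C} → {C,G} (+1)
site 2, node BGMRX: BGMX={C,G} ∪ R={A} → {A,C,G} (+1)
site 2, node BGMPRX: BGMRX={A,C,G} ∪ P={T} → {A,C,G,T} (+1)
site 3, node BG: B={A} ∪ G={T} → {A,T} (+1)
site 3, node BGX: BG={A,T} ∪ X={C} → {A,C,T} (+1)
site 3, node BGMX: BGX={A,C,T} ∩ M={A} → {A} (+0)
site 3, node BGMRX: BGMX={A} ∩ R={A} → {A} (+0)
site 3, node BGMPRX: BGMRX={A} ∪ P={C} → {A,C} (+1)
site 4, node BG: B={C} ∪ G={G} → {C,G} (+1)
site 4, node BGX: BG={C,G} ∩ X={C} → {C} (+0)
site 4, node BGMX: BGX={C} ∪ M={T} → {C,T} (+1)
site 4, node BGMRX: BGMX={C,T} ∩ R={C} → {C} (+0)
site 4, node BGMPRX: BGMRX={C} ∩ P={C} → {C} (+0)
site 5, node BG: B={A} ∪ G={T} → {A,T} (+1)
site 5, node BGX: BG={A,T} ∪ X={C} → {A,C,T} (+1)
site 5, node BGMX: BGX={A,C,T} ∩ M={C} → {C} (+0)
site 5, node BGMRX: BGMX={C} ∪ R={G} → {C,G} (+1)
site 5, node BGMPRX: BGMRX={C,G} ∩ P={G} → {G} (+0)
site 6, node BG: B={G} ∪ G={A} → {A,G} (+1)
site 6, node BGX: BG={A,G} ∩ X={G} → {G} (+0)
site 6, node BGMX: BGX={G} ∪ M={A} → {A,G} (+1)
site 6, node BGMRX: BGMX={A,G} ∪ R={T} → {A,G,T} (+1)
site 6, node BGMPRX: BGMRX={A,G,T} ∩ P={G} → {G} (+0)
site 7, node BG: B={A} ∩ G={A} → {A} (+0)
site 7, node BGX: BG={A} ∪ X={G} → {A,G} (+1)
site 7, node BGMX: BGX={A,G} ∩ M={G} → {G} (+0)
site 7, node BGMRX: BGMX={G} ∩ R={G} → {G} (+0)
site 7, node BGMPRX: BGMRX={G} ∪ P={A} → {A,G} (+1)
per-site changes: [3, 3, 4, 3, 2, 3, 3, 2]; total = 23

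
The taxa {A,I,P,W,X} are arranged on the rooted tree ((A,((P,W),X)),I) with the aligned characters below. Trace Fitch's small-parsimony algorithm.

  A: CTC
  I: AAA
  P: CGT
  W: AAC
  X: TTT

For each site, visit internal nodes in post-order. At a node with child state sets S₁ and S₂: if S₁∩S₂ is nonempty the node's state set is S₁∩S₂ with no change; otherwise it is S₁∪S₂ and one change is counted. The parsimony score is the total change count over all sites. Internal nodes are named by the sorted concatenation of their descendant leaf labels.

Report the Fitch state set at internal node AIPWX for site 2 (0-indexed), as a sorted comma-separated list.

[col 0] PW: children P:{C}, W:{A} ∪→ {A,C}; cost 1
[col 0] PWX: children PW:{A,C}, X:{T} ∪→ {A,C,T}; cost 1
[col 0] APWX: children A:{C}, PWX:{A,C,T} ∩→ {C}; cost 0
[col 0] AIPWX: children APWX:{C}, I:{A} ∪→ {A,C}; cost 1
[col 1] PW: children P:{G}, W:{A} ∪→ {A,G}; cost 1
[col 1] PWX: children PW:{A,G}, X:{T} ∪→ {A,G,T}; cost 1
[col 1] APWX: children A:{T}, PWX:{A,G,T} ∩→ {T}; cost 0
[col 1] AIPWX: children APWX:{T}, I:{A} ∪→ {A,T}; cost 1
[col 2] PW: children P:{T}, W:{C} ∪→ {C,T}; cost 1
[col 2] PWX: children PW:{C,T}, X:{T} ∩→ {T}; cost 0
[col 2] APWX: children A:{C}, PWX:{T} ∪→ {C,T}; cost 1
[col 2] AIPWX: children APWX:{C,T}, I:{A} ∪→ {A,C,T}; cost 1
per-site changes: [3, 3, 3]; total = 9

A,C,T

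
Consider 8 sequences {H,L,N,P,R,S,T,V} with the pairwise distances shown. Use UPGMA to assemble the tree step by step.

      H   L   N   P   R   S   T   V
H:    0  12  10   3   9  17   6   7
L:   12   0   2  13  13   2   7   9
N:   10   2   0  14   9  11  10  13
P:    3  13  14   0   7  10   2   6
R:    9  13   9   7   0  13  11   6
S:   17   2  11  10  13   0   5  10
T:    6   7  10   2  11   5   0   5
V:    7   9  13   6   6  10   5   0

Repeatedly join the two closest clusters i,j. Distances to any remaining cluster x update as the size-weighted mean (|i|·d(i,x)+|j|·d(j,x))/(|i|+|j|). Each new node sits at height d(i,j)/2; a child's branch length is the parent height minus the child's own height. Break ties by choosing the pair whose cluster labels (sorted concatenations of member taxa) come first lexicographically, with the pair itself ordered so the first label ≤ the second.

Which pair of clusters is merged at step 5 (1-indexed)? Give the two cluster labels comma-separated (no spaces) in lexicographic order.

1. join L+N (d=2) ⇒ LN; edges |L|=1, |N|=1
  updated: d(H,LN)=11, d(LN,P)=27/2, d(LN,R)=11, d(LN,S)=13/2, d(LN,T)=17/2, d(LN,V)=11
2. join P+T (d=2) ⇒ PT; edges |P|=1, |T|=1
  updated: d(H,PT)=9/2, d(LN,PT)=11, d(PT,R)=9, d(PT,S)=15/2, d(PT,V)=11/2
3. join H+PT (d=9/2) ⇒ HPT; edges |H|=9/4, |PT|=5/4
  updated: d(HPT,LN)=11, d(HPT,R)=9, d(HPT,S)=32/3, d(HPT,V)=6
4. join HPT+V (d=6) ⇒ HPTV; edges |HPT|=3/4, |V|=3
  updated: d(HPTV,LN)=11, d(HPTV,R)=33/4, d(HPTV,S)=21/2
5. join LN+S (d=13/2) ⇒ LNS; edges |LN|=9/4, |S|=13/4
  updated: d(HPTV,LNS)=65/6, d(LNS,R)=35/3
6. join HPTV+R (d=33/4) ⇒ HPRTV; edges |HPTV|=9/8, |R|=33/8
  updated: d(HPRTV,LNS)=11
7. join HPRTV+LNS (d=11) ⇒ HLNPRSTV; edges |HPRTV|=11/8, |LNS|=9/4
final tree: ((((H:9/4,(P:1,T:1):5/4):3/4,V:3):9/8,R:33/8):11/8,((L:1,N:1):9/4,S:13/4):9/4)
total length: 205/8

LN,S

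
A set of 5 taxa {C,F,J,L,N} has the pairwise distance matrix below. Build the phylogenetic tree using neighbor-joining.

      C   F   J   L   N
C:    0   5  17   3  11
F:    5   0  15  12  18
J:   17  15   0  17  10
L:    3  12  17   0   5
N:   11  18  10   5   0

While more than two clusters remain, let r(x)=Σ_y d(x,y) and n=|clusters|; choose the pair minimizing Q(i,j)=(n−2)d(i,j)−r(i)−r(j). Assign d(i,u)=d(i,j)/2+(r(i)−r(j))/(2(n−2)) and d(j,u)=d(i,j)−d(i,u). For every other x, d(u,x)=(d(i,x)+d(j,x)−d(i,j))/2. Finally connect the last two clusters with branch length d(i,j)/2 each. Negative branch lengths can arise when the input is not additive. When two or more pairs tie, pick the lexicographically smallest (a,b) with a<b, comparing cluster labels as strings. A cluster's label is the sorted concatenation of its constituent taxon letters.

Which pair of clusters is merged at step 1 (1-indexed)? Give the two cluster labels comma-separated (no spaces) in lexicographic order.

iteration 1: select J,N (d=10, Q=-73); attach at lengths (15/2, 5/2); label the merged cluster JN
  updated: d(C,JN)=9, d(F,JN)=23/2, d(JN,L)=6
iteration 2: select C,F (d=5, Q=-71/2); attach at lengths (-3/8, 43/8); label the merged cluster CF
  updated: d(CF,JN)=31/4, d(CF,L)=5
iteration 3: select CF,JN (d=31/4, Q=-75/4); attach at lengths (27/8, 35/8); label the merged cluster CFJN
  updated: d(CFJN,L)=13/8
iteration 4: select CFJN,L (d=13/8); attach at lengths (13/16, 13/16); label the merged cluster CFJLN
final tree: (((C:-3/8,F:43/8):27/8,(J:15/2,N:5/2):35/8):13/16,L:13/16)
total length: 195/8

J,N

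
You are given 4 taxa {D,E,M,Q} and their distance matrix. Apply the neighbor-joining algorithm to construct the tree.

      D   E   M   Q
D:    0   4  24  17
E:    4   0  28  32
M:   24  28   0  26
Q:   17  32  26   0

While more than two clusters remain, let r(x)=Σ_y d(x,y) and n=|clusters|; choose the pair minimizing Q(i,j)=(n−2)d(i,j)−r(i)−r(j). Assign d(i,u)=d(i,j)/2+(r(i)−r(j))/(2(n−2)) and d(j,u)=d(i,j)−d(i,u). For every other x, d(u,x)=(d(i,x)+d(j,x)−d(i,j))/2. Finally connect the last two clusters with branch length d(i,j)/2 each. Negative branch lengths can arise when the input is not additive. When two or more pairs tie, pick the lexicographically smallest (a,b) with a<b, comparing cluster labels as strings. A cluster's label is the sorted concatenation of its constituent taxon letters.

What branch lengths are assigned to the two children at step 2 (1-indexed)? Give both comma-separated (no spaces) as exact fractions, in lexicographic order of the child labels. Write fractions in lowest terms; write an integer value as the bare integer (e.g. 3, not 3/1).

41/4,55/4

step 1: merge (D,E) at d=4, Q=-101; branch lengths D→-11/4, E→27/4; new cluster DE
  updated: d(DE,M)=24, d(DE,Q)=45/2
step 2: merge (DE,M) at d=24, Q=-145/2; branch lengths DE→41/4, M→55/4; new cluster DEM
  updated: d(DEM,Q)=49/4
step 3: merge (DEM,Q) at d=49/4; branch lengths DEM→49/8, Q→49/8; new cluster DEMQ
final tree: (((D:-11/4,E:27/4):41/4,M:55/4):49/8,Q:49/8)
total length: 161/4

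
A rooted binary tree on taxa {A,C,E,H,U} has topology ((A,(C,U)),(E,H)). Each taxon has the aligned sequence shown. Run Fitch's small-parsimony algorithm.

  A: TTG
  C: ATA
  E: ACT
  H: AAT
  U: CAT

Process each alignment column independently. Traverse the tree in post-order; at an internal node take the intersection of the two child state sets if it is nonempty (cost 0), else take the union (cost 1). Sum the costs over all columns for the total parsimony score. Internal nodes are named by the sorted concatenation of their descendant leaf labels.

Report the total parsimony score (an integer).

7

[col 0] CU: children C:{A}, U:{C} ∪→ {A,C}; cost 1
[col 0] ACU: children A:{T}, CU:{A,C} ∪→ {A,C,T}; cost 1
[col 0] EH: children E:{A}, H:{A} ∩→ {A}; cost 0
[col 0] ACEHU: children ACU:{A,C,T}, EH:{A} ∩→ {A}; cost 0
[col 1] CU: children C:{T}, U:{A} ∪→ {A,T}; cost 1
[col 1] ACU: children A:{T}, CU:{A,T} ∩→ {T}; cost 0
[col 1] EH: children E:{C}, H:{A} ∪→ {A,C}; cost 1
[col 1] ACEHU: children ACU:{T}, EH:{A,C} ∪→ {A,C,T}; cost 1
[col 2] CU: children C:{A}, U:{T} ∪→ {A,T}; cost 1
[col 2] ACU: children A:{G}, CU:{A,T} ∪→ {A,G,T}; cost 1
[col 2] EH: children E:{T}, H:{T} ∩→ {T}; cost 0
[col 2] ACEHU: children ACU:{A,G,T}, EH:{T} ∩→ {T}; cost 0
per-site changes: [2, 3, 2]; total = 7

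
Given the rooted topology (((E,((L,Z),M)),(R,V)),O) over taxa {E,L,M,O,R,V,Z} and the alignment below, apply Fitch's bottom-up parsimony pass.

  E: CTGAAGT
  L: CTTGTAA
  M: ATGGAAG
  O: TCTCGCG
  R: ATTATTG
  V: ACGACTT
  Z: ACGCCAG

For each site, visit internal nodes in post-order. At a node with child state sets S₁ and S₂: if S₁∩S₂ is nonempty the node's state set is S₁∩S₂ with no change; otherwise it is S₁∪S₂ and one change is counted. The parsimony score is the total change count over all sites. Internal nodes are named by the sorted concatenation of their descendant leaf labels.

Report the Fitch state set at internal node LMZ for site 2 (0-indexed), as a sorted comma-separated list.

site 0, node LZ: L={C} ∪ Z={A} → {A,C} (+1)
site 0, node LMZ: LZ={A,C} ∩ M={A} → {A} (+0)
site 0, node ELMZ: E={C} ∪ LMZ={A} → {A,C} (+1)
site 0, node RV: R={A} ∩ V={A} → {A} (+0)
site 0, node ELMRVZ: ELMZ={A,C} ∩ RV={A} → {A} (+0)
site 0, node ELMORVZ: ELMRVZ={A} ∪ O={T} → {A,T} (+1)
site 1, node LZ: L={T} ∪ Z={C} → {C,T} (+1)
site 1, node LMZ: LZ={C,T} ∩ M={T} → {T} (+0)
site 1, node ELMZ: E={T} ∩ LMZ={T} → {T} (+0)
site 1, node RV: R={T} ∪ V={C} → {C,T} (+1)
site 1, node ELMRVZ: ELMZ={T} ∩ RV={C,T} → {T} (+0)
site 1, node ELMORVZ: ELMRVZ={T} ∪ O={C} → {C,T} (+1)
site 2, node LZ: L={T} ∪ Z={G} → {G,T} (+1)
site 2, node LMZ: LZ={G,T} ∩ M={G} → {G} (+0)
site 2, node ELMZ: E={G} ∩ LMZ={G} → {G} (+0)
site 2, node RV: R={T} ∪ V={G} → {G,T} (+1)
site 2, node ELMRVZ: ELMZ={G} ∩ RV={G,T} → {G} (+0)
site 2, node ELMORVZ: ELMRVZ={G} ∪ O={T} → {G,T} (+1)
site 3, node LZ: L={G} ∪ Z={C} → {C,G} (+1)
site 3, node LMZ: LZ={C,G} ∩ M={G} → {G} (+0)
site 3, node ELMZ: E={A} ∪ LMZ={G} → {A,G} (+1)
site 3, node RV: R={A} ∩ V={A} → {A} (+0)
site 3, node ELMRVZ: ELMZ={A,G} ∩ RV={A} → {A} (+0)
site 3, node ELMORVZ: ELMRVZ={A} ∪ O={C} → {A,C} (+1)
site 4, node LZ: L={T} ∪ Z={C} → {C,T} (+1)
site 4, node LMZ: LZ={C,T} ∪ M={A} → {A,C,T} (+1)
site 4, node ELMZ: E={A} ∩ LMZ={A,C,T} → {A} (+0)
site 4, node RV: R={T} ∪ V={C} → {C,T} (+1)
site 4, node ELMRVZ: ELMZ={A} ∪ RV={C,T} → {A,C,T} (+1)
site 4, node ELMORVZ: ELMRVZ={A,C,T} ∪ O={G} → {A,C,G,T} (+1)
site 5, node LZ: L={A} ∩ Z={A} → {A} (+0)
site 5, node LMZ: LZ={A} ∩ M={A} → {A} (+0)
site 5, node ELMZ: E={G} ∪ LMZ={A} → {A,G} (+1)
site 5, node RV: R={T} ∩ V={T} → {T} (+0)
site 5, node ELMRVZ: ELMZ={A,G} ∪ RV={T} → {A,G,T} (+1)
site 5, node ELMORVZ: ELMRVZ={A,G,T} ∪ O={C} → {A,C,G,T} (+1)
site 6, node LZ: L={A} ∪ Z={G} → {A,G} (+1)
site 6, node LMZ: LZ={A,G} ∩ M={G} → {G} (+0)
site 6, node ELMZ: E={T} ∪ LMZ={G} → {G,T} (+1)
site 6, node RV: R={G} ∪ V={T} → {G,T} (+1)
site 6, node ELMRVZ: ELMZ={G,T} ∩ RV={G,T} → {G,T} (+0)
site 6, node ELMORVZ: ELMRVZ={G,T} ∩ O={G} → {G} (+0)
per-site changes: [3, 3, 3, 3, 5, 3, 3]; total = 23

G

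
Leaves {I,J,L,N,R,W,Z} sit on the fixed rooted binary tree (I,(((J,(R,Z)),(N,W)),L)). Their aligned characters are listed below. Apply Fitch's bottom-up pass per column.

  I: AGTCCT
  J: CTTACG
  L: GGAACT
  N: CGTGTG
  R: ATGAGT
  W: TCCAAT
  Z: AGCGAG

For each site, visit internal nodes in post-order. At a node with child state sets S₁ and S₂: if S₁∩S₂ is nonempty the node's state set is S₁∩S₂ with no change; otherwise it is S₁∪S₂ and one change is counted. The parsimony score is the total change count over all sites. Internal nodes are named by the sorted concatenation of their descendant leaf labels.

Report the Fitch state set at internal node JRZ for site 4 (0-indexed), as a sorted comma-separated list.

[col 0] RZ: children R:{A}, Z:{A} ∩→ {A}; cost 0
[col 0] JRZ: children J:{C}, RZ:{A} ∪→ {A,C}; cost 1
[col 0] NW: children N:{C}, W:{T} ∪→ {C,T}; cost 1
[col 0] JNRWZ: children JRZ:{A,C}, NW:{C,T} ∩→ {C}; cost 0
[col 0] JLNRWZ: children JNRWZ:{C}, L:{G} ∪→ {C,G}; cost 1
[col 0] IJLNRWZ: children I:{A}, JLNRWZ:{C,G} ∪→ {A,C,G}; cost 1
[col 1] RZ: children R:{T}, Z:{G} ∪→ {G,T}; cost 1
[col 1] JRZ: children J:{T}, RZ:{G,T} ∩→ {T}; cost 0
[col 1] NW: children N:{G}, W:{C} ∪→ {C,G}; cost 1
[col 1] JNRWZ: children JRZ:{T}, NW:{C,G} ∪→ {C,G,T}; cost 1
[col 1] JLNRWZ: children JNRWZ:{C,G,T}, L:{G} ∩→ {G}; cost 0
[col 1] IJLNRWZ: children I:{G}, JLNRWZ:{G} ∩→ {G}; cost 0
[col 2] RZ: children R:{G}, Z:{C} ∪→ {C,G}; cost 1
[col 2] JRZ: children J:{T}, RZ:{C,G} ∪→ {C,G,T}; cost 1
[col 2] NW: children N:{T}, W:{C} ∪→ {C,T}; cost 1
[col 2] JNRWZ: children JRZ:{C,G,T}, NW:{C,T} ∩→ {C,T}; cost 0
[col 2] JLNRWZ: children JNRWZ:{C,T}, L:{A} ∪→ {A,C,T}; cost 1
[col 2] IJLNRWZ: children I:{T}, JLNRWZ:{A,C,T} ∩→ {T}; cost 0
[col 3] RZ: children R:{A}, Z:{G} ∪→ {A,G}; cost 1
[col 3] JRZ: children J:{A}, RZ:{A,G} ∩→ {A}; cost 0
[col 3] NW: children N:{G}, W:{A} ∪→ {A,G}; cost 1
[col 3] JNRWZ: children JRZ:{A}, NW:{A,G} ∩→ {A}; cost 0
[col 3] JLNRWZ: children JNRWZ:{A}, L:{A} ∩→ {A}; cost 0
[col 3] IJLNRWZ: children I:{C}, JLNRWZ:{A} ∪→ {A,C}; cost 1
[col 4] RZ: children R:{G}, Z:{A} ∪→ {A,G}; cost 1
[col 4] JRZ: children J:{C}, RZ:{A,G} ∪→ {A,C,G}; cost 1
[col 4] NW: children N:{T}, W:{A} ∪→ {A,T}; cost 1
[col 4] JNRWZ: children JRZ:{A,C,G}, NW:{A,T} ∩→ {A}; cost 0
[col 4] JLNRWZ: children JNRWZ:{A}, L:{C} ∪→ {A,C}; cost 1
[col 4] IJLNRWZ: children I:{C}, JLNRWZ:{A,C} ∩→ {C}; cost 0
[col 5] RZ: children R:{T}, Z:{G} ∪→ {G,T}; cost 1
[col 5] JRZ: children J:{G}, RZ:{G,T} ∩→ {G}; cost 0
[col 5] NW: children N:{G}, W:{T} ∪→ {G,T}; cost 1
[col 5] JNRWZ: children JRZ:{G}, NW:{G,T} ∩→ {G}; cost 0
[col 5] JLNRWZ: children JNRWZ:{G}, L:{T} ∪→ {G,T}; cost 1
[col 5] IJLNRWZ: children I:{T}, JLNRWZ:{G,T} ∩→ {T}; cost 0
per-site changes: [4, 3, 4, 3, 4, 3]; total = 21

A,C,G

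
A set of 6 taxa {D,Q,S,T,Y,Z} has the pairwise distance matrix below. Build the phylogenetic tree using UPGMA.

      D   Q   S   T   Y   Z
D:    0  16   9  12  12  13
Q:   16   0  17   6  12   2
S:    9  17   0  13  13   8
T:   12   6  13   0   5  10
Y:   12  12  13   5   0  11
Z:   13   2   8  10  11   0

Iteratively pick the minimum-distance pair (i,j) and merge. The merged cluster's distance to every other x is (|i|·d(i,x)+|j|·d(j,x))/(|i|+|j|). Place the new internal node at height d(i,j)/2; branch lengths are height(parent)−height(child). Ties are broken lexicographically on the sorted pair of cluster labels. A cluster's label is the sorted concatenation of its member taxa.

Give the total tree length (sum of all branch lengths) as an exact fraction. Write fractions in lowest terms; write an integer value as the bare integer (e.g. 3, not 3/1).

207/8

1. join Q+Z (d=2) ⇒ QZ; edges |Q|=1, |Z|=1
  updated: d(D,QZ)=29/2, d(QZ,S)=25/2, d(QZ,T)=8, d(QZ,Y)=23/2
2. join T+Y (d=5) ⇒ TY; edges |T|=5/2, |Y|=5/2
  updated: d(D,TY)=12, d(QZ,TY)=39/4, d(S,TY)=13
3. join D+S (d=9) ⇒ DS; edges |D|=9/2, |S|=9/2
  updated: d(DS,QZ)=27/2, d(DS,TY)=25/2
4. join QZ+TY (d=39/4) ⇒ QTYZ; edges |QZ|=31/8, |TY|=19/8
  updated: d(DS,QTYZ)=13
5. join DS+QTYZ (d=13) ⇒ DQSTYZ; edges |DS|=2, |QTYZ|=13/8
final tree: ((D:9/2,S:9/2):2,((Q:1,Z:1):31/8,(T:5/2,Y:5/2):19/8):13/8)
total length: 207/8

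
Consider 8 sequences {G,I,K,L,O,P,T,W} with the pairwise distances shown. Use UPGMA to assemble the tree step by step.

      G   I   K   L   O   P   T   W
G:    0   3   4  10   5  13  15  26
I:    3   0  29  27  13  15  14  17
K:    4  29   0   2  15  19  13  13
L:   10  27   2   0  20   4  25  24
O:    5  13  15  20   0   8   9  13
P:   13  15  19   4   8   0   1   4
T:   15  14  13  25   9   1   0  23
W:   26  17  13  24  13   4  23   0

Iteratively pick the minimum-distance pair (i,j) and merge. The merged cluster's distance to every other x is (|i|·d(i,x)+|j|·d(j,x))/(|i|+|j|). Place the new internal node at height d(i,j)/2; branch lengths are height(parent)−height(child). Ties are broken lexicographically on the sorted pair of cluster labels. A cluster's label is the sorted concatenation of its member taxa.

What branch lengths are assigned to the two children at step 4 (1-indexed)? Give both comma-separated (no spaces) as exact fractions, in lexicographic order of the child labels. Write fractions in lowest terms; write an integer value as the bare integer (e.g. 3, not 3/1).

17/4,15/4

iteration 1: select P,T (d=1); attach at lengths (1/2, 1/2); label the merged cluster PT
  updated: d(G,PT)=14, d(I,PT)=29/2, d(K,PT)=16, d(L,PT)=29/2, d(O,PT)=17/2, d(PT,W)=27/2
iteration 2: select K,L (d=2); attach at lengths (1, 1); label the merged cluster KL
  updated: d(G,KL)=7, d(I,KL)=28, d(KL,O)=35/2, d(KL,PT)=61/4, d(KL,W)=37/2
iteration 3: select G,I (d=3); attach at lengths (3/2, 3/2); label the merged cluster GI
  updated: d(GI,KL)=35/2, d(GI,O)=9, d(GI,PT)=57/4, d(GI,W)=43/2
iteration 4: select O,PT (d=17/2); attach at lengths (17/4, 15/4); label the merged cluster OPT
  updated: d(GI,OPT)=25/2, d(KL,OPT)=16, d(OPT,W)=40/3
iteration 5: select GI,OPT (d=25/2); attach at lengths (19/4, 2); label the merged cluster GIOPT
  updated: d(GIOPT,KL)=83/5, d(GIOPT,W)=83/5
iteration 6: select GIOPT,KL (d=83/5); attach at lengths (41/20, 73/10); label the merged cluster GIKLOPT
  updated: d(GIKLOPT,W)=120/7
iteration 7: select GIKLOPT,W (d=120/7); attach at lengths (19/70, 60/7); label the merged cluster GIKLOPTW
final tree: ((((G:3/2,I:3/2):19/4,(O:17/4,(P:1/2,T:1/2):15/4):2):41/20,(K:1,L:1):73/10):19/70,W:60/7)
total length: 1363/35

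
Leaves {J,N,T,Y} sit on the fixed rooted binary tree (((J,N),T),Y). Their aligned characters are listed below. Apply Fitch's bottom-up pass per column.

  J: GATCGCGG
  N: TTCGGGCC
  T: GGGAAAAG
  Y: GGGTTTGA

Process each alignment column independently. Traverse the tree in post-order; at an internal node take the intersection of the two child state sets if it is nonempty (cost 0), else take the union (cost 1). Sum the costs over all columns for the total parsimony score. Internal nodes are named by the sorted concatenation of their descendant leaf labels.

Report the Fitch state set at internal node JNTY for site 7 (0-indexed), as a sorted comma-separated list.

[col 0] JN: children J:{G}, N:{T} ∪→ {G,T}; cost 1
[col 0] JNT: children JN:{G,T}, T:{G} ∩→ {G}; cost 0
[col 0] JNTY: children JNT:{G}, Y:{G} ∩→ {G}; cost 0
[col 1] JN: children J:{A}, N:{T} ∪→ {A,T}; cost 1
[col 1] JNT: children JN:{A,T}, T:{G} ∪→ {A,G,T}; cost 1
[col 1] JNTY: children JNT:{A,G,T}, Y:{G} ∩→ {G}; cost 0
[col 2] JN: children J:{T}, N:{C} ∪→ {C,T}; cost 1
[col 2] JNT: children JN:{C,T}, T:{G} ∪→ {C,G,T}; cost 1
[col 2] JNTY: children JNT:{C,G,T}, Y:{G} ∩→ {G}; cost 0
[col 3] JN: children J:{C}, N:{G} ∪→ {C,G}; cost 1
[col 3] JNT: children JN:{C,G}, T:{A} ∪→ {A,C,G}; cost 1
[col 3] JNTY: children JNT:{A,C,G}, Y:{T} ∪→ {A,C,G,T}; cost 1
[col 4] JN: children J:{G}, N:{G} ∩→ {G}; cost 0
[col 4] JNT: children JN:{G}, T:{A} ∪→ {A,G}; cost 1
[col 4] JNTY: children JNT:{A,G}, Y:{T} ∪→ {A,G,T}; cost 1
[col 5] JN: children J:{C}, N:{G} ∪→ {C,G}; cost 1
[col 5] JNT: children JN:{C,G}, T:{A} ∪→ {A,C,G}; cost 1
[col 5] JNTY: children JNT:{A,C,G}, Y:{T} ∪→ {A,C,G,T}; cost 1
[col 6] JN: children J:{G}, N:{C} ∪→ {C,G}; cost 1
[col 6] JNT: children JN:{C,G}, T:{A} ∪→ {A,C,G}; cost 1
[col 6] JNTY: children JNT:{A,C,G}, Y:{G} ∩→ {G}; cost 0
[col 7] JN: children J:{G}, N:{C} ∪→ {C,G}; cost 1
[col 7] JNT: children JN:{C,G}, T:{G} ∩→ {G}; cost 0
[col 7] JNTY: children JNT:{G}, Y:{A} ∪→ {A,G}; cost 1
per-site changes: [1, 2, 2, 3, 2, 3, 2, 2]; total = 17

A,G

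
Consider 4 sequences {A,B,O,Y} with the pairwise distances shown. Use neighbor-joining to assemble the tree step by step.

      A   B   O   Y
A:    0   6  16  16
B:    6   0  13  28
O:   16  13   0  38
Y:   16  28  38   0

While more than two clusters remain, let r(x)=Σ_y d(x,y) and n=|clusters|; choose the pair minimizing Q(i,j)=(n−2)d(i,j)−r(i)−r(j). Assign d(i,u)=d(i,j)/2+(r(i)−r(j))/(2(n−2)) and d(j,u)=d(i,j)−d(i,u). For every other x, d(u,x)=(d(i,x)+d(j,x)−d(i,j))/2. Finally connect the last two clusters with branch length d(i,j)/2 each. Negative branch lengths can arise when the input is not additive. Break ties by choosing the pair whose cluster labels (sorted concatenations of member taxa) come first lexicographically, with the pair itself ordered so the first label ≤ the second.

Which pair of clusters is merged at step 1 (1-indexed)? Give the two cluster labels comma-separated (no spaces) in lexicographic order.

A,Y

step 1: merge (A,Y) at d=16, Q=-88; branch lengths A→-3, Y→19; new cluster AY
  updated: d(AY,B)=9, d(AY,O)=19
step 2: merge (AY,B) at d=9, Q=-41; branch lengths AY→15/2, B→3/2; new cluster ABY
  updated: d(ABY,O)=23/2
step 3: merge (ABY,O) at d=23/2; branch lengths ABY→23/4, O→23/4; new cluster ABOY
final tree: (((A:-3,Y:19):15/2,B:3/2):23/4,O:23/4)
total length: 73/2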